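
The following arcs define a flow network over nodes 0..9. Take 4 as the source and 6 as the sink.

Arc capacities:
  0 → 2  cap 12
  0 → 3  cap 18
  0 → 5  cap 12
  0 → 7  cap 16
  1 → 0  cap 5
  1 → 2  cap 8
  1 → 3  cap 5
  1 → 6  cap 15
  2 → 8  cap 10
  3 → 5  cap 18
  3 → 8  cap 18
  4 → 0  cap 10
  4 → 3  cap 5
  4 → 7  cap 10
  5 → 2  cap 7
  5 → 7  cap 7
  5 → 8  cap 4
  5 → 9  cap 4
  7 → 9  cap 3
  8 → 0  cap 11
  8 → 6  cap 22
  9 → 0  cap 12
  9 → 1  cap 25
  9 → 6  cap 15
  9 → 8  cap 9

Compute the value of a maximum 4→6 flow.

augment #1: 4→3→8→6 bottleneck 5, total now 5
augment #2: 4→7→9→6 bottleneck 3, total now 8
augment #3: 4→0→2→8→6 bottleneck 10, total now 18

Maximum flow value: 18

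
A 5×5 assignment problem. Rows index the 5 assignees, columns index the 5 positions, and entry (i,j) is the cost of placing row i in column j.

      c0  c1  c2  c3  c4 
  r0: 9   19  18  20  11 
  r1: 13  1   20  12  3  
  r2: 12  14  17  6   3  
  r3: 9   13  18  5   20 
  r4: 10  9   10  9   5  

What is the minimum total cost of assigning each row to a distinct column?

optimal assignment: row0→col0 (cost 9), row1→col1 (cost 1), row2→col4 (cost 3), row3→col3 (cost 5), row4→col2 (cost 10)
total = 9 + 1 + 3 + 5 + 10 = 28

Minimum assignment cost: 28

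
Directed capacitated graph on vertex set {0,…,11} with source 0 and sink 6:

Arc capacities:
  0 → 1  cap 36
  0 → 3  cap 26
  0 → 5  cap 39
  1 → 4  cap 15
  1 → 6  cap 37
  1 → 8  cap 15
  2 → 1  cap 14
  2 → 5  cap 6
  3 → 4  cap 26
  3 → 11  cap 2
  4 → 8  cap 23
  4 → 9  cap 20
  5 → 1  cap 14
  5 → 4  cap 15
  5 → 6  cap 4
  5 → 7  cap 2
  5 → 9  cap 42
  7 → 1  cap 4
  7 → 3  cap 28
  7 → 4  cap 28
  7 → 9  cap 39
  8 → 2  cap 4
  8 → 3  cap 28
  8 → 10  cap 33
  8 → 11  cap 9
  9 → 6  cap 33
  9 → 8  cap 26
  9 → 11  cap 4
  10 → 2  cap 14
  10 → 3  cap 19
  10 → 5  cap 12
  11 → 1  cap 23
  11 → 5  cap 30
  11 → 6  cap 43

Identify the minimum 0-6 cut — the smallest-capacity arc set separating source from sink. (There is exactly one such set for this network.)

Min-cut arcs: {(1,6), (3,11), (5,6), (8,11), (9,6), (9,11)} (total capacity 89)

augment #1: 0→1→6 push 36
augment #2: 0→5→6 push 4
augment #3: 0→3→11→6 push 2
augment #4: 0→5→1→6 push 1
augment #5: 0→5→9→6 push 33
augment #6: 0→5→9→11→6 push 1
augment #7: 0→3→4→8→11→6 push 9
augment #8: 0→3→4→9→11→6 push 3
max flow = 89; residual-reachable set from 0 gives S-side
cut edges (S→T): {(1,6), (3,11), (5,6), (8,11), (9,6), (9,11)} total cap 89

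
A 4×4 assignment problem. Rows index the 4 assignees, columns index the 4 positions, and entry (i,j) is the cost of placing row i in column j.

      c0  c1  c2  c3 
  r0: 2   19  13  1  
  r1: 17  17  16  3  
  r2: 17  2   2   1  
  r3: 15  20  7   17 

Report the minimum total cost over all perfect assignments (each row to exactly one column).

optimal assignment: row0→col0 (cost 2), row1→col3 (cost 3), row2→col1 (cost 2), row3→col2 (cost 7)
total = 2 + 3 + 2 + 7 = 14

Minimum assignment cost: 14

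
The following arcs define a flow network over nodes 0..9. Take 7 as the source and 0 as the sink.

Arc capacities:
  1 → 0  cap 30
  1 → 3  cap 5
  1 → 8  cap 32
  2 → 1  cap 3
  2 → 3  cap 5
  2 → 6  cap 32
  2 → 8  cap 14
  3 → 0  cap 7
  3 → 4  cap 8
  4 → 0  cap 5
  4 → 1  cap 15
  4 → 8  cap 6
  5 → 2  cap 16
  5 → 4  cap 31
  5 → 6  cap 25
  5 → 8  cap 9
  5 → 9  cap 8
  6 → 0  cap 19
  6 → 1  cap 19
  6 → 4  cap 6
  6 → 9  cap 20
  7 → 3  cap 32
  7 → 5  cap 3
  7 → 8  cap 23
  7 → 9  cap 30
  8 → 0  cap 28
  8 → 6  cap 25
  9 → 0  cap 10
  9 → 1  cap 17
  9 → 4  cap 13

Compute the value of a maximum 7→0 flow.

augment #1: 7→3→0 bottleneck 7, total now 7
augment #2: 7→8→0 bottleneck 23, total now 30
augment #3: 7→9→0 bottleneck 10, total now 40
augment #4: 7→3→4→0 bottleneck 5, total now 45
augment #5: 7→5→6→0 bottleneck 3, total now 48
augment #6: 7→9→1→0 bottleneck 17, total now 65
augment #7: 7→3→4→1→0 bottleneck 3, total now 68
augment #8: 7→9→4→1→0 bottleneck 3, total now 71

Maximum flow value: 71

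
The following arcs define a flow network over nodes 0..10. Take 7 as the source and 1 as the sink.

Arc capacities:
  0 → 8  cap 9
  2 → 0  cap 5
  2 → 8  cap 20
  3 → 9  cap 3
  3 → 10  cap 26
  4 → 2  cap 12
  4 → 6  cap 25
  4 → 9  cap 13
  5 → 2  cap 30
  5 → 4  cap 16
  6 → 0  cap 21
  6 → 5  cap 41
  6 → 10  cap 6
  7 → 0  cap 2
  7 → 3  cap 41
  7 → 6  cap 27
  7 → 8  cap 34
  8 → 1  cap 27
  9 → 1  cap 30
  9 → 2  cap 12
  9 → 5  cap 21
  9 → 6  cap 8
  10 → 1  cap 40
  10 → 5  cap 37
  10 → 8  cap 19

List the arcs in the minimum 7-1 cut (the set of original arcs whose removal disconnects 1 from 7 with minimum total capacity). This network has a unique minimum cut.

Min-cut arcs: {(3,9), (3,10), (4,9), (6,10), (8,1)} (total capacity 75)

augment #1: 7→8→1 push 27
augment #2: 7→3→9→1 push 3
augment #3: 7→3→10→1 push 26
augment #4: 7→6→10→1 push 6
augment #5: 7→6→5→4→9→1 push 13
max flow = 75; residual-reachable set from 7 gives S-side
cut edges (S→T): {(3,9), (3,10), (4,9), (6,10), (8,1)} total cap 75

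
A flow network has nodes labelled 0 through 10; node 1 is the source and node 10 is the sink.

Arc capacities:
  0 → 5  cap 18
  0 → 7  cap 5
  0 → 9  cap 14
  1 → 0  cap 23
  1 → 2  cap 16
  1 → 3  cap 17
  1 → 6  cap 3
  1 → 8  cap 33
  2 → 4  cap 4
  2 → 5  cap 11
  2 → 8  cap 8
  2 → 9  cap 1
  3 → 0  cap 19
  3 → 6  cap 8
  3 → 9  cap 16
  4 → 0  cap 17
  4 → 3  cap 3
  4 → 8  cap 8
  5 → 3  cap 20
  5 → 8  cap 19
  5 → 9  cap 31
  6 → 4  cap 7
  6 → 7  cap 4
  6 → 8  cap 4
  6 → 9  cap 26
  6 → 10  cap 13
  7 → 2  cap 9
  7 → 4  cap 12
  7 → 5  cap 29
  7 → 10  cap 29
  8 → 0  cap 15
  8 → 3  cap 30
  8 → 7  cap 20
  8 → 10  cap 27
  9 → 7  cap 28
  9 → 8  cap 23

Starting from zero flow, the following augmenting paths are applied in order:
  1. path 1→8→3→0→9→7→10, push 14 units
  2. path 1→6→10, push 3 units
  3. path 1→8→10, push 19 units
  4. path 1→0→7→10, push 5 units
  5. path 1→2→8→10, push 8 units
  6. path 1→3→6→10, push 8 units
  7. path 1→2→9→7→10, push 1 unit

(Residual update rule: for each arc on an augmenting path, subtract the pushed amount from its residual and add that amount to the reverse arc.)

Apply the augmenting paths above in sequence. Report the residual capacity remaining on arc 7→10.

after path 1 (1→8→3→0→9→7→10, push 14): res(7,10)=15
after path 2 (1→6→10, push 3): res(7,10)=15
after path 3 (1→8→10, push 19): res(7,10)=15
after path 4 (1→0→7→10, push 5): res(7,10)=10
after path 5 (1→2→8→10, push 8): res(7,10)=10
after path 6 (1→3→6→10, push 8): res(7,10)=10
after path 7 (1→2→9→7→10, push 1): res(7,10)=9

Residual capacity of (7,10): 9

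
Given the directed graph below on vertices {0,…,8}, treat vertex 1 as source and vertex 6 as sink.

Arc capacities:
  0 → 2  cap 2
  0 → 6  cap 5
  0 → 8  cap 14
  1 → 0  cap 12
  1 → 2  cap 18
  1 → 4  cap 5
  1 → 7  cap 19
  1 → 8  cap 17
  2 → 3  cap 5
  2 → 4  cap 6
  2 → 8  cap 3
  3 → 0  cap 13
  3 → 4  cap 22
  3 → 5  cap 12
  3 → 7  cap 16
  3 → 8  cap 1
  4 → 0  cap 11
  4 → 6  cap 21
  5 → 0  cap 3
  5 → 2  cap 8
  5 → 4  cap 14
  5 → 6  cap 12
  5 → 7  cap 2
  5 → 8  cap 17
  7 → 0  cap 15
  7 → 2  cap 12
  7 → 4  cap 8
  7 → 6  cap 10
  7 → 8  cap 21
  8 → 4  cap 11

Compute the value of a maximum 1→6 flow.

Maximum flow value: 41

augment #1: 1→0→6 bottleneck 5, total now 5
augment #2: 1→4→6 bottleneck 5, total now 10
augment #3: 1→7→6 bottleneck 10, total now 20
augment #4: 1→2→4→6 bottleneck 6, total now 26
augment #5: 1→7→4→6 bottleneck 8, total now 34
augment #6: 1→8→4→6 bottleneck 2, total now 36
augment #7: 1→2→3→5→6 bottleneck 5, total now 41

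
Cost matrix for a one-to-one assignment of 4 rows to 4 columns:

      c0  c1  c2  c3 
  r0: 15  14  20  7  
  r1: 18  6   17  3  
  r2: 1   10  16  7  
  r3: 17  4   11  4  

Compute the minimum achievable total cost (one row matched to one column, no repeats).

Minimum assignment cost: 25

optimal assignment: row0→col3 (cost 7), row1→col1 (cost 6), row2→col0 (cost 1), row3→col2 (cost 11)
total = 7 + 6 + 1 + 11 = 25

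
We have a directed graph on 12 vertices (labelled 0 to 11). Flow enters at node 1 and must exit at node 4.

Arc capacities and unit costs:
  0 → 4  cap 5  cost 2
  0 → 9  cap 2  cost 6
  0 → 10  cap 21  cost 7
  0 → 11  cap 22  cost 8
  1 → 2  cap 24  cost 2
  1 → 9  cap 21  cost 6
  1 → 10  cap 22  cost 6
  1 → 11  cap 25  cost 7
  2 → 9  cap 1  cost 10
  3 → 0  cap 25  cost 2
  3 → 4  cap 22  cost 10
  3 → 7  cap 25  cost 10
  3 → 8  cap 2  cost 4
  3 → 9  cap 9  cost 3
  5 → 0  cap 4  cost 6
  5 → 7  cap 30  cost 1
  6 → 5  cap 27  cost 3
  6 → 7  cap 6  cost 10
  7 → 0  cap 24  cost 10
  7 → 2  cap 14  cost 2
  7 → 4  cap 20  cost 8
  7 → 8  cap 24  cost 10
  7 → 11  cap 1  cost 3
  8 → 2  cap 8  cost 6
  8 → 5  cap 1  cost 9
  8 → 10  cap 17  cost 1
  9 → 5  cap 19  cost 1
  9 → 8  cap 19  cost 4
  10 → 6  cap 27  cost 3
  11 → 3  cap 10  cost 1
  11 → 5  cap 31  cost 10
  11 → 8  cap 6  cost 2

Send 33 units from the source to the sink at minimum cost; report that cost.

shortest-cost path #1: 1→11→3→0→4 push 5 @ unit cost 12 (adds 60)
shortest-cost path #2: 1→9→5→7→4 push 19 @ unit cost 16 (adds 304)
shortest-cost path #3: 1→11→3→4 push 5 @ unit cost 18 (adds 90)
shortest-cost path #4: 1→10→6→5→7→4 push 1 @ unit cost 21 (adds 21)
shortest-cost path #5: 1→10→6→5→0→3→4 push 3 @ unit cost 26 (adds 78)
total cost = 553

Minimum cost for 33 units: 553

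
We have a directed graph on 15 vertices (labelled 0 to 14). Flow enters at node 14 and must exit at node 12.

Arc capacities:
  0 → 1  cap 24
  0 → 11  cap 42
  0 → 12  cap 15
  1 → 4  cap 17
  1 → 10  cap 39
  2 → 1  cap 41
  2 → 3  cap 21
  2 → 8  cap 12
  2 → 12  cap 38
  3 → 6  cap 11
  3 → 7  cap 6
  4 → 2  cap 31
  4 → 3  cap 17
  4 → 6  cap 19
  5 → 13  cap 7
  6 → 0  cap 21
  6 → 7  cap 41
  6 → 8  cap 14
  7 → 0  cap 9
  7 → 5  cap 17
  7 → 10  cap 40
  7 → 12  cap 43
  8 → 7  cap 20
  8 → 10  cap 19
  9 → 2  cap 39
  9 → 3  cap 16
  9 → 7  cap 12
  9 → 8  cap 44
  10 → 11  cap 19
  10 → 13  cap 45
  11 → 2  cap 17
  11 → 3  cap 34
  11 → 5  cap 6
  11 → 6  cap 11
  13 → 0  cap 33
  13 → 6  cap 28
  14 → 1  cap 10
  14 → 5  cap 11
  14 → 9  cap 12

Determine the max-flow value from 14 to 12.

Maximum flow value: 29

augment #1: 14→9→2→12 bottleneck 12, total now 12
augment #2: 14→1→4→2→12 bottleneck 10, total now 22
augment #3: 14→5→13→0→12 bottleneck 7, total now 29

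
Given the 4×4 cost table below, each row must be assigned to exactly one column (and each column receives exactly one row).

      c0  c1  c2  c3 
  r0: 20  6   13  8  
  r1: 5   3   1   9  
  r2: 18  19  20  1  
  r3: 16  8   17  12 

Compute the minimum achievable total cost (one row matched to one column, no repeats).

Minimum assignment cost: 24

optimal assignment: row0→col1 (cost 6), row1→col2 (cost 1), row2→col3 (cost 1), row3→col0 (cost 16)
total = 6 + 1 + 1 + 16 = 24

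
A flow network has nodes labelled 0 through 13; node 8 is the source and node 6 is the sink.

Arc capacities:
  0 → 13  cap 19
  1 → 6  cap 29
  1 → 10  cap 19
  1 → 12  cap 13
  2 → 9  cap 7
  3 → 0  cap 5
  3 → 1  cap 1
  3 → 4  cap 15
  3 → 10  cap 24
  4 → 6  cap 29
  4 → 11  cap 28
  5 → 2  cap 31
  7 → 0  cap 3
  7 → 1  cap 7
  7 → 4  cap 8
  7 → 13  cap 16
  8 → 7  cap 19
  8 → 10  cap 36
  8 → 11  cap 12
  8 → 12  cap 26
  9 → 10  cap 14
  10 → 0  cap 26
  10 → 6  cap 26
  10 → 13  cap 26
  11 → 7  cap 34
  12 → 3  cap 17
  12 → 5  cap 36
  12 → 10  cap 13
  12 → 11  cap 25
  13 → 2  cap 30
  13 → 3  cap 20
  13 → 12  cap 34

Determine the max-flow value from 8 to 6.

Maximum flow value: 57

augment #1: 8→10→6 bottleneck 26, total now 26
augment #2: 8→7→1→6 bottleneck 7, total now 33
augment #3: 8→7→4→6 bottleneck 8, total now 41
augment #4: 8→12→3→1→6 bottleneck 1, total now 42
augment #5: 8→12→3→4→6 bottleneck 15, total now 57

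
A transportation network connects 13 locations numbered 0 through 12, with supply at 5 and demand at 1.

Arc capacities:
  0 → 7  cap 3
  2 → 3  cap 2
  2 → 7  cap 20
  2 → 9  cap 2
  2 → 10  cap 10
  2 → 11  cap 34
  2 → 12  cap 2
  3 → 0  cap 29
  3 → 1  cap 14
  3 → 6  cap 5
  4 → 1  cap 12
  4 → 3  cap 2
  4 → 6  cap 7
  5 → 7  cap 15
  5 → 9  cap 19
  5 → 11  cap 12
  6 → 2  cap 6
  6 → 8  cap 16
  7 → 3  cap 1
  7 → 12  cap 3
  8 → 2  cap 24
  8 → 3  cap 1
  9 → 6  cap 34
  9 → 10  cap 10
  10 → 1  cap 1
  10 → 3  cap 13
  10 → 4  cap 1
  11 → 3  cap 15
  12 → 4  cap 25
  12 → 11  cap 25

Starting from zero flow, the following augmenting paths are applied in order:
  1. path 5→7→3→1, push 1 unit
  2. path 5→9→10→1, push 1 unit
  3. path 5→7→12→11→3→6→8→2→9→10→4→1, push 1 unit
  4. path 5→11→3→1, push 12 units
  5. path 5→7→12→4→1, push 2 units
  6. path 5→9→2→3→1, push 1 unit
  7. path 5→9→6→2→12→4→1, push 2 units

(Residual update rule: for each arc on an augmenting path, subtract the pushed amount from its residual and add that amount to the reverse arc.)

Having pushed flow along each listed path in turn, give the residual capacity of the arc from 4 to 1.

after path 1 (5→7→3→1, push 1): res(4,1)=12
after path 2 (5→9→10→1, push 1): res(4,1)=12
after path 3 (5→7→12→11→3→6→8→2→9→10→4→1, push 1): res(4,1)=11
after path 4 (5→11→3→1, push 12): res(4,1)=11
after path 5 (5→7→12→4→1, push 2): res(4,1)=9
after path 6 (5→9→2→3→1, push 1): res(4,1)=9
after path 7 (5→9→6→2→12→4→1, push 2): res(4,1)=7

Residual capacity of (4,1): 7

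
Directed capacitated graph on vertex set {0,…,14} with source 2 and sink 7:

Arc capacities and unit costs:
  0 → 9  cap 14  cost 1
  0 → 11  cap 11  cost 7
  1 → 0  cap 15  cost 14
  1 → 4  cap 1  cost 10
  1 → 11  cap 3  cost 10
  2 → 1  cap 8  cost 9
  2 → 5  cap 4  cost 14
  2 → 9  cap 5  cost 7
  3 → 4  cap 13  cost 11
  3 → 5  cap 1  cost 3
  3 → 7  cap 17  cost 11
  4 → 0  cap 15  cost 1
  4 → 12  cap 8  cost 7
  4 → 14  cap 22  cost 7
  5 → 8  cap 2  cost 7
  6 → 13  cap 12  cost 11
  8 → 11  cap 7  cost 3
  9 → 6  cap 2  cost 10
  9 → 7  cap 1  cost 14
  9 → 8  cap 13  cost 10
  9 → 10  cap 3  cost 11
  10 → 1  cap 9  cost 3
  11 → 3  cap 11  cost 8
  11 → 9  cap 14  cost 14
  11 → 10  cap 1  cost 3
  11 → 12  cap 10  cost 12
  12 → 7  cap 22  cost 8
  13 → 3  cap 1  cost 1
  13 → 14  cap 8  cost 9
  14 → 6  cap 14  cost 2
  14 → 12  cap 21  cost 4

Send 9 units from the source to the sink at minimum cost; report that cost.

shortest-cost path #1: 2→9→7 push 1 @ unit cost 21 (adds 21)
shortest-cost path #2: 2→1→4→12→7 push 1 @ unit cost 34 (adds 34)
shortest-cost path #3: 2→1→11→3→7 push 3 @ unit cost 38 (adds 114)
shortest-cost path #4: 2→9→8→11→3→7 push 4 @ unit cost 39 (adds 156)
total cost = 325

Minimum cost for 9 units: 325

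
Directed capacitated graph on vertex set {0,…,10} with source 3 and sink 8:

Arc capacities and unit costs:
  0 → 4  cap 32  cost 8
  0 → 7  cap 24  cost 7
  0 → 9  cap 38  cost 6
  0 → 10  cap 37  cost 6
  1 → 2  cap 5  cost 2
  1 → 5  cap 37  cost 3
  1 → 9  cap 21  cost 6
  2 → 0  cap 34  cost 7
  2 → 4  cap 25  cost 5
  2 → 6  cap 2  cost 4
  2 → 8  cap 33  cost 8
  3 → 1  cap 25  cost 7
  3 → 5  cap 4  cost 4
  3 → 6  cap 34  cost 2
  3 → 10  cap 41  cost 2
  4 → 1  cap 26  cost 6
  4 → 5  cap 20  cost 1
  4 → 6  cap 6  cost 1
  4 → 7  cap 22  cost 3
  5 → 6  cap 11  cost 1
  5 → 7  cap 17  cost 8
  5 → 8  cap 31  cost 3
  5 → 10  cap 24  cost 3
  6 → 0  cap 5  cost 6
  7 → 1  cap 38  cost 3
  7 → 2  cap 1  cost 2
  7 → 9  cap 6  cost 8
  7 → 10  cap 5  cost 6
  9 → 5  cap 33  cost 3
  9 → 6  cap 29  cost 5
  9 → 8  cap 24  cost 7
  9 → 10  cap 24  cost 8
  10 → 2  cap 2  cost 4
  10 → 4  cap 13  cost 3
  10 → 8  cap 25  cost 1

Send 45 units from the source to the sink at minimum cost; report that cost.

Minimum cost for 45 units: 259

shortest-cost path #1: 3→10→8 push 25 @ unit cost 3 (adds 75)
shortest-cost path #2: 3→5→8 push 4 @ unit cost 7 (adds 28)
shortest-cost path #3: 3→10→4→5→8 push 13 @ unit cost 9 (adds 117)
shortest-cost path #4: 3→1→5→8 push 3 @ unit cost 13 (adds 39)
total cost = 259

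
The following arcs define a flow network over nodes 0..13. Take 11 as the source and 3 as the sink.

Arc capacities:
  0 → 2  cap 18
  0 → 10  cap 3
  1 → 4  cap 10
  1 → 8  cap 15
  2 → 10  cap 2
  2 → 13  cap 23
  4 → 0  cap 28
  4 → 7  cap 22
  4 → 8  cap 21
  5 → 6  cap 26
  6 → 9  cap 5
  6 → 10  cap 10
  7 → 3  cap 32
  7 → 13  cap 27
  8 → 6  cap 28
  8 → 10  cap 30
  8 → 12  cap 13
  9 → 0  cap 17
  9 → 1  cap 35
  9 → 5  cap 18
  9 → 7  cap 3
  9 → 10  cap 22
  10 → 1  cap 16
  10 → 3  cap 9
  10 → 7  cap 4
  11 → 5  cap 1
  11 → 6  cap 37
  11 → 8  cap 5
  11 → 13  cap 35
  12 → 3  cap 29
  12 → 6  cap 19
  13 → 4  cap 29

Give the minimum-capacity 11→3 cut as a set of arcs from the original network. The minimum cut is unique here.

augment #1: 11→6→10→3 push 9
augment #2: 11→8→12→3 push 5
augment #3: 11→6→9→7→3 push 3
augment #4: 11→6→10→7→3 push 1
augment #5: 11→13→4→7→3 push 22
augment #6: 11→6→9→10→7→3 push 2
augment #7: 11→13→4→8→12→3 push 7
max flow = 49; residual-reachable set from 11 gives S-side
cut edges (S→T): {(6,9), (6,10), (11,8), (13,4)} total cap 49

Min-cut arcs: {(6,9), (6,10), (11,8), (13,4)} (total capacity 49)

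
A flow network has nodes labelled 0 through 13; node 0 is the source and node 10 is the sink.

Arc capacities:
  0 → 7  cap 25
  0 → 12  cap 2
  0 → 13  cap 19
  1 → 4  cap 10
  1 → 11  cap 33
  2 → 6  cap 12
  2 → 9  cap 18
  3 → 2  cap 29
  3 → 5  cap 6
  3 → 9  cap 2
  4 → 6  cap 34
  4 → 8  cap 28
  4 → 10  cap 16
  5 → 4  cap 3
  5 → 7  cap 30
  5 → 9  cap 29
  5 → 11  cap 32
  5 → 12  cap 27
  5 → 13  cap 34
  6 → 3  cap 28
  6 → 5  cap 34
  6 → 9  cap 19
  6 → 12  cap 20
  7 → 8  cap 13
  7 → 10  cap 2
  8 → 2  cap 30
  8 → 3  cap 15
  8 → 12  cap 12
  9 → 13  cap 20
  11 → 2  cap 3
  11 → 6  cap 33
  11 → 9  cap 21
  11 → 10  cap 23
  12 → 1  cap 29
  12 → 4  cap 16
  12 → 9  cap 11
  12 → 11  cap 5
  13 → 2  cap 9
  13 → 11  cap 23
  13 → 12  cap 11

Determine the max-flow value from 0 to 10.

augment #1: 0→7→10 bottleneck 2, total now 2
augment #2: 0→12→4→10 bottleneck 2, total now 4
augment #3: 0→13→11→10 bottleneck 19, total now 23
augment #4: 0→7→8→12→4→10 bottleneck 12, total now 35
augment #5: 0→7→8→3→5→4→10 bottleneck 1, total now 36

Maximum flow value: 36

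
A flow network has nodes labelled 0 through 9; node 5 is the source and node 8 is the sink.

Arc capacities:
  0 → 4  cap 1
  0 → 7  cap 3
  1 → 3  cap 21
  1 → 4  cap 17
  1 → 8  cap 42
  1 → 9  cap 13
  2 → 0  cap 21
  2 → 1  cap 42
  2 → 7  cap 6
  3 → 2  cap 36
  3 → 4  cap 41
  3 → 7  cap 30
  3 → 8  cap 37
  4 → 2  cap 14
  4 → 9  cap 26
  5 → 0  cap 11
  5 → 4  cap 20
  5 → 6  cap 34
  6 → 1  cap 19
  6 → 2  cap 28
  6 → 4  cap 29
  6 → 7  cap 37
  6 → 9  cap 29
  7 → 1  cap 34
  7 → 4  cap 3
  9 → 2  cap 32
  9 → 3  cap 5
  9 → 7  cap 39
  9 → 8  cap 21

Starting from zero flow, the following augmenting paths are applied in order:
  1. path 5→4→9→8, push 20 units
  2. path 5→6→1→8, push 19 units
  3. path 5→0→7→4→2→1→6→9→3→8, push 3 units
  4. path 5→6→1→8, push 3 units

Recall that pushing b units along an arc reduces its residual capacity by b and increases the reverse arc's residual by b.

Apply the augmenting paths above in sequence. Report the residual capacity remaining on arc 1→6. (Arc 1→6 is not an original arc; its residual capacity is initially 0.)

after path 1 (5→4→9→8, push 20): res(1,6)=0
after path 2 (5→6→1→8, push 19): res(1,6)=19
after path 3 (5→0→7→4→2→1→6→9→3→8, push 3): res(1,6)=16
after path 4 (5→6→1→8, push 3): res(1,6)=19

Residual capacity of (1,6): 19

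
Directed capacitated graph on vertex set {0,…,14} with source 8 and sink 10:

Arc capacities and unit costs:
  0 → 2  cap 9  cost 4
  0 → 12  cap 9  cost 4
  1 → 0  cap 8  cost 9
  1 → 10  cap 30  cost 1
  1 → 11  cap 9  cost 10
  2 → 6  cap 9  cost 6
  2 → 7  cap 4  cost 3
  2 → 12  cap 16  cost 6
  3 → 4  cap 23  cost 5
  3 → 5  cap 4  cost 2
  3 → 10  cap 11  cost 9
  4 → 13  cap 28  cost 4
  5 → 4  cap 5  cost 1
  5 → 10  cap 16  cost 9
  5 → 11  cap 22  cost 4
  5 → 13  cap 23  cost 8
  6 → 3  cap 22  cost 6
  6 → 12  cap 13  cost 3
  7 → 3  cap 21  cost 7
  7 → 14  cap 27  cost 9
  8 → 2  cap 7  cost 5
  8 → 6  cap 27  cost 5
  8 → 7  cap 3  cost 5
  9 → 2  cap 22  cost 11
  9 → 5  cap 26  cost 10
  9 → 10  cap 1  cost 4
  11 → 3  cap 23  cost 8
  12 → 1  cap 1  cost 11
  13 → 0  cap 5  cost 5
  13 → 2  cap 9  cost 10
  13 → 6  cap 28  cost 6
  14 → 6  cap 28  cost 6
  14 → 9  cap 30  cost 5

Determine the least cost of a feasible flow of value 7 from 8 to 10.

Minimum cost for 7 units: 140

shortest-cost path #1: 8→6→12→1→10 push 1 @ unit cost 20 (adds 20)
shortest-cost path #2: 8→6→3→10 push 6 @ unit cost 20 (adds 120)
total cost = 140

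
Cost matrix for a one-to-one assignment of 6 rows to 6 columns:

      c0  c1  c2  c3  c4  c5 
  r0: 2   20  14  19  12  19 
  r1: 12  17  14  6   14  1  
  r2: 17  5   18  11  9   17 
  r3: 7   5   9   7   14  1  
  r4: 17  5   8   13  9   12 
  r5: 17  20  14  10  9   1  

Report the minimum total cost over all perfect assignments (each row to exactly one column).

one of 2 optimal assignments: row0→col0 (cost 2), row1→col3 (cost 6), row2→col1 (cost 5), row3→col5 (cost 1), row4→col2 (cost 8), row5→col4 (cost 9)
total = 2 + 6 + 5 + 1 + 8 + 9 = 31

Minimum assignment cost: 31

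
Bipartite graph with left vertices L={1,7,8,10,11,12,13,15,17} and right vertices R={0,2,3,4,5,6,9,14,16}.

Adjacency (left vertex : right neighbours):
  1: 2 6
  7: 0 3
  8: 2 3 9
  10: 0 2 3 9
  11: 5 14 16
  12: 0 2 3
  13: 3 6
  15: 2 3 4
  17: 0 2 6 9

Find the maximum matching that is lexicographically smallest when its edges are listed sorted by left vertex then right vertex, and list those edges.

|M| = 7 (so the lex-smallest maximum matching has 7 edges)
process left vertices in ascending order; for each, take the smallest-labelled available neighbour that still permits 7 edges overall, or leave it unmatched if none does
lex-smallest matching: {1-2, 7-0, 8-3, 10-9, 11-5, 13-6, 15-4}

Lex-smallest maximum matching: {(1,2), (7,0), (8,3), (10,9), (11,5), (13,6), (15,4)}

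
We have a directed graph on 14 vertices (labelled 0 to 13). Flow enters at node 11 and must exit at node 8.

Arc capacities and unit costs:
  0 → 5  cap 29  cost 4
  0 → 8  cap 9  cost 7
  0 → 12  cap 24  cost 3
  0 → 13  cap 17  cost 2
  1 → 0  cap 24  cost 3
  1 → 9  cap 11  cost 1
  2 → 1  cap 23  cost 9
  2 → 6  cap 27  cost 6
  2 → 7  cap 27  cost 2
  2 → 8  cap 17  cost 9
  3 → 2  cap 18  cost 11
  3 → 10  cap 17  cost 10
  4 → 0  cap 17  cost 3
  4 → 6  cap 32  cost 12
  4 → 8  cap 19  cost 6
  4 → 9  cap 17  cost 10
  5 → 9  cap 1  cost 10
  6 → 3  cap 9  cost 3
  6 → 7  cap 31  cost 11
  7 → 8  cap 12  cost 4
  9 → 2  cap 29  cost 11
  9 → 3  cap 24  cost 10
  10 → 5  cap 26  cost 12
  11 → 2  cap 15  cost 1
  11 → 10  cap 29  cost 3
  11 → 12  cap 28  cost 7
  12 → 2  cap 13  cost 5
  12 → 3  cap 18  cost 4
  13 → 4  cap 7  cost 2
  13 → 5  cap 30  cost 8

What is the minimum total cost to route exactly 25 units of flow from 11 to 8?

shortest-cost path #1: 11→2→7→8 push 12 @ unit cost 7 (adds 84)
shortest-cost path #2: 11→2→8 push 3 @ unit cost 10 (adds 30)
shortest-cost path #3: 11→12→2→8 push 10 @ unit cost 21 (adds 210)
total cost = 324

Minimum cost for 25 units: 324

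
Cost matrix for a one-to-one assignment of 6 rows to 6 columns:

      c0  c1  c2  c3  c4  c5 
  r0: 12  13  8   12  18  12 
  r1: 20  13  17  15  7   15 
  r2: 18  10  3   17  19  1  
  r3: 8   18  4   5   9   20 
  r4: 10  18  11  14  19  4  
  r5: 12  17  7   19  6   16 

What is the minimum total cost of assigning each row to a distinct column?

one of 3 optimal assignments: row0→col0 (cost 12), row1→col1 (cost 13), row2→col2 (cost 3), row3→col3 (cost 5), row4→col5 (cost 4), row5→col4 (cost 6)
total = 12 + 13 + 3 + 5 + 4 + 6 = 43

Minimum assignment cost: 43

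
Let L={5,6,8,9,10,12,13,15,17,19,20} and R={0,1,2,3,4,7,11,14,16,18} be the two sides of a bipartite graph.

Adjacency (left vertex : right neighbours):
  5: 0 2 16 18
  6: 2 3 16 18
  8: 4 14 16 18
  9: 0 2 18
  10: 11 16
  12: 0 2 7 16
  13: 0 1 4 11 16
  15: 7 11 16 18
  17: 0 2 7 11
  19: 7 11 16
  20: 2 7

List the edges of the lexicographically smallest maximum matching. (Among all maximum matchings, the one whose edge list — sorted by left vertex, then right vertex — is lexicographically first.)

|M| = 9 (so the lex-smallest maximum matching has 9 edges)
process left vertices in ascending order; for each, take the smallest-labelled available neighbour that still permits 9 edges overall, or leave it unmatched if none does
lex-smallest matching: {5-0, 6-3, 8-4, 9-2, 10-11, 12-7, 13-1, 15-18, 19-16}

Lex-smallest maximum matching: {(5,0), (6,3), (8,4), (9,2), (10,11), (12,7), (13,1), (15,18), (19,16)}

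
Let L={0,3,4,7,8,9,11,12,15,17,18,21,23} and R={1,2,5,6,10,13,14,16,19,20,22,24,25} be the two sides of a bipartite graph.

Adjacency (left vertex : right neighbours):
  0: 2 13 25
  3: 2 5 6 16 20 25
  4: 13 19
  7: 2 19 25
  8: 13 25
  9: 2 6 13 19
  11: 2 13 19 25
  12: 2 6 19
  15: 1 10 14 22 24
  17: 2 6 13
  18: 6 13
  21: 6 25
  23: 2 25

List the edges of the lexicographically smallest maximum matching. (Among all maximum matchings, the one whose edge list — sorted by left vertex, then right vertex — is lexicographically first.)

|M| = 7 (so the lex-smallest maximum matching has 7 edges)
process left vertices in ascending order; for each, take the smallest-labelled available neighbour that still permits 7 edges overall, or leave it unmatched if none does
lex-smallest matching: {0-2, 3-5, 4-13, 7-19, 8-25, 9-6, 15-1}

Lex-smallest maximum matching: {(0,2), (3,5), (4,13), (7,19), (8,25), (9,6), (15,1)}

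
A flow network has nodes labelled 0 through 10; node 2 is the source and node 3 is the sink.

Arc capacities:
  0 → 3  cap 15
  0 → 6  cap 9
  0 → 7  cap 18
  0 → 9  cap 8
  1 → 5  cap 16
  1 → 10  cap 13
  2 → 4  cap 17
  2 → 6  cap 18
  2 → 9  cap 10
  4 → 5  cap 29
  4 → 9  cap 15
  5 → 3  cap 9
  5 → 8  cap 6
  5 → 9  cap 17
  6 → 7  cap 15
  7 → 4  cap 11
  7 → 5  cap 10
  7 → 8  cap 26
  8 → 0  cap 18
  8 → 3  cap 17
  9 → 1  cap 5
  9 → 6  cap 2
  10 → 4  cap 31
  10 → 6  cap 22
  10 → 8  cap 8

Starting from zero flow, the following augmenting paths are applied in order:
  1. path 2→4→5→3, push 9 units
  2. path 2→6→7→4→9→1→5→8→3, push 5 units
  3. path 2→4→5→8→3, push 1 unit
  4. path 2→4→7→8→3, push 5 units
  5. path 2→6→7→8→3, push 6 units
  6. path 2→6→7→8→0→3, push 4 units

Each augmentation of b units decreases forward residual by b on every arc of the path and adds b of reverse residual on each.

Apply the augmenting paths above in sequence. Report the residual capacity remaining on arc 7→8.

Residual capacity of (7,8): 11

after path 1 (2→4→5→3, push 9): res(7,8)=26
after path 2 (2→6→7→4→9→1→5→8→3, push 5): res(7,8)=26
after path 3 (2→4→5→8→3, push 1): res(7,8)=26
after path 4 (2→4→7→8→3, push 5): res(7,8)=21
after path 5 (2→6→7→8→3, push 6): res(7,8)=15
after path 6 (2→6→7→8→0→3, push 4): res(7,8)=11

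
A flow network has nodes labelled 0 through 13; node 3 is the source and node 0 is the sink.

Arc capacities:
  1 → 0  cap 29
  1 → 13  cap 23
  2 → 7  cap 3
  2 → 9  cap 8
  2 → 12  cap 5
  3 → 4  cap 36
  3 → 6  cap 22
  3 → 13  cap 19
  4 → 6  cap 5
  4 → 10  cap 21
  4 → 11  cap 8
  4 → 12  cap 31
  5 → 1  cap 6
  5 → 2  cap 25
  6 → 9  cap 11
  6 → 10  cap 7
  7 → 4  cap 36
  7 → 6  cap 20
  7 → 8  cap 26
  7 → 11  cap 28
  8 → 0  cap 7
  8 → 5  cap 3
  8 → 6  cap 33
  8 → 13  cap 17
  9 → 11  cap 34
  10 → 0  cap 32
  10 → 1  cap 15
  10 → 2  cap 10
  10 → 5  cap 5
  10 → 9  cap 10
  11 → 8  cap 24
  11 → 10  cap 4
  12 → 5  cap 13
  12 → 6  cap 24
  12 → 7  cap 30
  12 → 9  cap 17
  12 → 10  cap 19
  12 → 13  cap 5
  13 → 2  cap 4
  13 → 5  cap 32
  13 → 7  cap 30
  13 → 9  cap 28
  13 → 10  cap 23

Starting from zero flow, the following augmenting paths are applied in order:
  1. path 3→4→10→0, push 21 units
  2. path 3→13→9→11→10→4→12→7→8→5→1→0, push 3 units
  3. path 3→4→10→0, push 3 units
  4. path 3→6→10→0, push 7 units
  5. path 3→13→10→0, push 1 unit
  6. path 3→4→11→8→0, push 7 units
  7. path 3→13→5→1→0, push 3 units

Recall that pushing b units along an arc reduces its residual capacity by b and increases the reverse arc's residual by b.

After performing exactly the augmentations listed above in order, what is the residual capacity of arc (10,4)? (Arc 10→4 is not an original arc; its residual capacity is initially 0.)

after path 1 (3→4→10→0, push 21): res(10,4)=21
after path 2 (3→13→9→11→10→4→12→7→8→5→1→0, push 3): res(10,4)=18
after path 3 (3→4→10→0, push 3): res(10,4)=21
after path 4 (3→6→10→0, push 7): res(10,4)=21
after path 5 (3→13→10→0, push 1): res(10,4)=21
after path 6 (3→4→11→8→0, push 7): res(10,4)=21
after path 7 (3→13→5→1→0, push 3): res(10,4)=21

Residual capacity of (10,4): 21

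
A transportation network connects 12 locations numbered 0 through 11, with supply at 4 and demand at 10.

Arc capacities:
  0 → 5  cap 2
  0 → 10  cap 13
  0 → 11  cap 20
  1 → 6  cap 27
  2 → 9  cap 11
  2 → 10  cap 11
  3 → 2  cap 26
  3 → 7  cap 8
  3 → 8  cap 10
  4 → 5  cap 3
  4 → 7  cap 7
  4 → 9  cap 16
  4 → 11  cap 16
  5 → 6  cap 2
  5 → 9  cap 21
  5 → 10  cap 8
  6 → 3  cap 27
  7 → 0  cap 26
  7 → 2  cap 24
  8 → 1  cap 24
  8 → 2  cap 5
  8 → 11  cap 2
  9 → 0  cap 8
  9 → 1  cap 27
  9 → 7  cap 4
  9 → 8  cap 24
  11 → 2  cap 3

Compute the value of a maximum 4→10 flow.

Maximum flow value: 29

augment #1: 4→5→10 bottleneck 3, total now 3
augment #2: 4→7→0→10 bottleneck 7, total now 10
augment #3: 4→9→0→10 bottleneck 6, total now 16
augment #4: 4→11→2→10 bottleneck 3, total now 19
augment #5: 4→9→0→5→10 bottleneck 2, total now 21
augment #6: 4→9→7→2→10 bottleneck 4, total now 25
augment #7: 4→9→8→2→10 bottleneck 4, total now 29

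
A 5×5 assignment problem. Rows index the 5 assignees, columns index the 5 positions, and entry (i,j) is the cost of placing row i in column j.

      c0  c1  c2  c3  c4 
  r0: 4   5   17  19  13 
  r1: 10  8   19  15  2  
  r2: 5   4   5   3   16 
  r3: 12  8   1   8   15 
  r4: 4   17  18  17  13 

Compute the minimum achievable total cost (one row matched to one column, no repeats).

optimal assignment: row0→col1 (cost 5), row1→col4 (cost 2), row2→col3 (cost 3), row3→col2 (cost 1), row4→col0 (cost 4)
total = 5 + 2 + 3 + 1 + 4 = 15

Minimum assignment cost: 15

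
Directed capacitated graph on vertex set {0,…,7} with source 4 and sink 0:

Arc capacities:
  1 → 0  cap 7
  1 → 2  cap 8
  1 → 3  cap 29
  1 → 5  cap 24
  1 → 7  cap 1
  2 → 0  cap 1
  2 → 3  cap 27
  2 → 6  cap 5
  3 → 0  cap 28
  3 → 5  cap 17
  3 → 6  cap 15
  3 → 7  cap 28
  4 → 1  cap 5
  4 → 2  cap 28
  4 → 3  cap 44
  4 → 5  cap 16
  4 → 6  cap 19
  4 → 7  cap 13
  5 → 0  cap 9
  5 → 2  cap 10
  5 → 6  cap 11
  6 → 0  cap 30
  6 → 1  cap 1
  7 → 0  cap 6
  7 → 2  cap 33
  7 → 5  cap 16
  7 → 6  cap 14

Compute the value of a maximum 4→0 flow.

Maximum flow value: 80

augment #1: 4→1→0 bottleneck 5, total now 5
augment #2: 4→2→0 bottleneck 1, total now 6
augment #3: 4→3→0 bottleneck 28, total now 34
augment #4: 4→5→0 bottleneck 9, total now 43
augment #5: 4→6→0 bottleneck 19, total now 62
augment #6: 4→7→0 bottleneck 6, total now 68
augment #7: 4→2→6→0 bottleneck 5, total now 73
augment #8: 4→3→6→0 bottleneck 6, total now 79
augment #9: 4→3→6→1→0 bottleneck 1, total now 80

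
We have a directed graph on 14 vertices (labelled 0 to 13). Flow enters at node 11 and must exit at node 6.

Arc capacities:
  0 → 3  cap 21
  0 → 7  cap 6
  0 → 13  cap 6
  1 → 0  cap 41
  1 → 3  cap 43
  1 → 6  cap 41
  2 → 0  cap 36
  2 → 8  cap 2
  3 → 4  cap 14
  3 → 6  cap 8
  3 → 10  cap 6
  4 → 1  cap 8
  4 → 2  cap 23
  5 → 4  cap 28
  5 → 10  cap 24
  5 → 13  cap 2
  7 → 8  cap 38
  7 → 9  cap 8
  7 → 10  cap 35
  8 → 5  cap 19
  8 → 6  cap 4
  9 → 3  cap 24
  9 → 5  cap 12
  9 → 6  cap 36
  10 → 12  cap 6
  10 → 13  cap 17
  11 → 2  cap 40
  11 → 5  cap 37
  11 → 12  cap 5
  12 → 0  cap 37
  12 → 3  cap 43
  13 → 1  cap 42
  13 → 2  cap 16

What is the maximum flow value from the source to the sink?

augment #1: 11→2→8→6 bottleneck 2, total now 2
augment #2: 11→12→3→6 bottleneck 5, total now 7
augment #3: 11→2→0→3→6 bottleneck 3, total now 10
augment #4: 11→5→4→1→6 bottleneck 8, total now 18
augment #5: 11→5→13→1→6 bottleneck 2, total now 20
augment #6: 11→2→0→7→8→6 bottleneck 2, total now 22
augment #7: 11→2→0→7→9→6 bottleneck 4, total now 26
augment #8: 11→2→0→13→1→6 bottleneck 6, total now 32
augment #9: 11→5→10→13→1→6 bottleneck 17, total now 49

Maximum flow value: 49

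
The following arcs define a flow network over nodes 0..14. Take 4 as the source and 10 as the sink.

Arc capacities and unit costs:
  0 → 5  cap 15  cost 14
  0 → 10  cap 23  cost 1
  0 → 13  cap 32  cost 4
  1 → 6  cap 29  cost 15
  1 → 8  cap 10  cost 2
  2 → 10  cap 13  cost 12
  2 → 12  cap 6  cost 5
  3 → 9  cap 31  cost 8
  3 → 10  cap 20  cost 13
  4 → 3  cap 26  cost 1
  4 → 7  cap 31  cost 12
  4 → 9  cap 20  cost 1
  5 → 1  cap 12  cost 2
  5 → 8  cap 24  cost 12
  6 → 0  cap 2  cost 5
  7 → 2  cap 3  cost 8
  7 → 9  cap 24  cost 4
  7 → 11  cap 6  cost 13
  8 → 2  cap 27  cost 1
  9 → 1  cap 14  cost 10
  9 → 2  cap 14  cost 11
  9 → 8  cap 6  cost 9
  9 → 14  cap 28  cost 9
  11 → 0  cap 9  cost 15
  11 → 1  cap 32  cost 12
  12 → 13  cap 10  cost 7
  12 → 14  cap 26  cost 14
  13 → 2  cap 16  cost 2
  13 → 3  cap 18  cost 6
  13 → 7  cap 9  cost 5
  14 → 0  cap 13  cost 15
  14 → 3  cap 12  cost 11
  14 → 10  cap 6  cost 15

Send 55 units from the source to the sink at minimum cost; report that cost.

shortest-cost path #1: 4→3→10 push 20 @ unit cost 14 (adds 280)
shortest-cost path #2: 4→9→8→2→10 push 6 @ unit cost 23 (adds 138)
shortest-cost path #3: 4→9→2→10 push 7 @ unit cost 24 (adds 168)
shortest-cost path #4: 4→9→14→10 push 6 @ unit cost 25 (adds 150)
shortest-cost path #5: 4→9→14→0→10 push 1 @ unit cost 26 (adds 26)
shortest-cost path #6: 4→7→2→9→14→0→10 push 3 @ unit cost 34 (adds 102)
shortest-cost path #7: 4→3→9→14→0→10 push 6 @ unit cost 34 (adds 204)
shortest-cost path #8: 4→7→11→0→10 push 6 @ unit cost 41 (adds 246)
total cost = 1314

Minimum cost for 55 units: 1314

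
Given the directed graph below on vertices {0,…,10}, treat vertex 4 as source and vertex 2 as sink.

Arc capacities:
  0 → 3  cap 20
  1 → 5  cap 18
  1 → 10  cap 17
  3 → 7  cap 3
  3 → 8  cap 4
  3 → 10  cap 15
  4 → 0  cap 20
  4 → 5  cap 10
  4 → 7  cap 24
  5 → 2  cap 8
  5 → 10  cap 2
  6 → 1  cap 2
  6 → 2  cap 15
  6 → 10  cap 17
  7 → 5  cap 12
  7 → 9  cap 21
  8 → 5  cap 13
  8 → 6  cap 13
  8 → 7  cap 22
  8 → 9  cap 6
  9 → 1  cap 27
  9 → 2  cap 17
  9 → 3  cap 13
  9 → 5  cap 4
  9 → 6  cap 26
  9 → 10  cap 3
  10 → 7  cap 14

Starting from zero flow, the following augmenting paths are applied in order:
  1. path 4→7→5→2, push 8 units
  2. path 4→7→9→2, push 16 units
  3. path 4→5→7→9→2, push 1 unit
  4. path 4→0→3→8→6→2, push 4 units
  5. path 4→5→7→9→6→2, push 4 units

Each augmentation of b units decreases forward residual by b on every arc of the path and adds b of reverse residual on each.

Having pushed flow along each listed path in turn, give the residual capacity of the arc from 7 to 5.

Residual capacity of (7,5): 9

after path 1 (4→7→5→2, push 8): res(7,5)=4
after path 2 (4→7→9→2, push 16): res(7,5)=4
after path 3 (4→5→7→9→2, push 1): res(7,5)=5
after path 4 (4→0→3→8→6→2, push 4): res(7,5)=5
after path 5 (4→5→7→9→6→2, push 4): res(7,5)=9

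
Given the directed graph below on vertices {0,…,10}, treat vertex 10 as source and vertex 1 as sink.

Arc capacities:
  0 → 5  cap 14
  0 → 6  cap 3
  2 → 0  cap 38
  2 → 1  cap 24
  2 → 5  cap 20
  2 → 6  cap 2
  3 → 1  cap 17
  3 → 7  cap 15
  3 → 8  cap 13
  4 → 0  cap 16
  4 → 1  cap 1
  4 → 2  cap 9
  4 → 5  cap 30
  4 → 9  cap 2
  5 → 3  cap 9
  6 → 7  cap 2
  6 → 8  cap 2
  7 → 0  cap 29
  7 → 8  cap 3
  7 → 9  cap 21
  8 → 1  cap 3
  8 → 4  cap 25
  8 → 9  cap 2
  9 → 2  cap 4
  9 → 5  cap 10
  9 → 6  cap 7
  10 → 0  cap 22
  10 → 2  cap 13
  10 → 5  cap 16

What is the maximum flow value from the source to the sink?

Maximum flow value: 25

augment #1: 10→2→1 bottleneck 13, total now 13
augment #2: 10→5→3→1 bottleneck 9, total now 22
augment #3: 10→0→6→8→1 bottleneck 2, total now 24
augment #4: 10→0→6→7→8→1 bottleneck 1, total now 25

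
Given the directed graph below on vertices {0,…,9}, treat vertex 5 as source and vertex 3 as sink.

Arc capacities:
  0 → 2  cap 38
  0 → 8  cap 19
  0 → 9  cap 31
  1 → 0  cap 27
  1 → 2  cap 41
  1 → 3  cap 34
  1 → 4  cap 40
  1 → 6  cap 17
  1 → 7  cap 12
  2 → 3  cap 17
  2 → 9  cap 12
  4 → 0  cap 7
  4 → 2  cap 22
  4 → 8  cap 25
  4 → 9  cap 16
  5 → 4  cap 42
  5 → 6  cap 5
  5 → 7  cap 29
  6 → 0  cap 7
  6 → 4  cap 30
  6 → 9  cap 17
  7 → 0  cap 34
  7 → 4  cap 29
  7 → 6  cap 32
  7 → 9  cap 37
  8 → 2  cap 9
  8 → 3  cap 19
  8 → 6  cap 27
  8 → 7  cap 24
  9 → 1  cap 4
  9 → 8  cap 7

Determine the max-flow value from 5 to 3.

Maximum flow value: 40

augment #1: 5→4→2→3 bottleneck 17, total now 17
augment #2: 5→4→8→3 bottleneck 19, total now 36
augment #3: 5→4→9→1→3 bottleneck 4, total now 40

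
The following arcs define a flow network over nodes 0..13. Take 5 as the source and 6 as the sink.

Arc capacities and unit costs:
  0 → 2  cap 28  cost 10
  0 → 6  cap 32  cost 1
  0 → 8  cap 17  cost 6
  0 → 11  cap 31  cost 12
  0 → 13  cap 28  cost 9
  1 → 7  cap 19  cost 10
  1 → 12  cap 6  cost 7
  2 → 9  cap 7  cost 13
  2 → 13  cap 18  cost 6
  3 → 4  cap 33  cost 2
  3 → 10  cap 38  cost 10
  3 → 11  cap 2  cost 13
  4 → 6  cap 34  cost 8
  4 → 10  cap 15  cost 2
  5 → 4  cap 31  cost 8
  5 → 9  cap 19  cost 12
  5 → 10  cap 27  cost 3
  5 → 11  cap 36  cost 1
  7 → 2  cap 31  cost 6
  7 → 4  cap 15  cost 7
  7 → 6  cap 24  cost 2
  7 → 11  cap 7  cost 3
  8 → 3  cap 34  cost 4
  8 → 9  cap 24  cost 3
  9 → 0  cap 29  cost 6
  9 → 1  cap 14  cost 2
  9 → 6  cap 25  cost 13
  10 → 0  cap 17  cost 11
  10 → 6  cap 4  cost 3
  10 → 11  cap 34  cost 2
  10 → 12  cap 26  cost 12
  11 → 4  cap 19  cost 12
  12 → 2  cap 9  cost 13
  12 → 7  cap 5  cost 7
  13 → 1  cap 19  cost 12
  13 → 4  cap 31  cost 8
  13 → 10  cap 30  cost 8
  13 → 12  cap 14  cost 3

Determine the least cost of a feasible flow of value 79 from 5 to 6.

shortest-cost path #1: 5→10→6 push 4 @ unit cost 6 (adds 24)
shortest-cost path #2: 5→10→0→6 push 17 @ unit cost 15 (adds 255)
shortest-cost path #3: 5→4→6 push 31 @ unit cost 16 (adds 496)
shortest-cost path #4: 5→9→0→6 push 15 @ unit cost 19 (adds 285)
shortest-cost path #5: 5→11→4→6 push 3 @ unit cost 21 (adds 63)
shortest-cost path #6: 5→10→12→7→6 push 5 @ unit cost 24 (adds 120)
shortest-cost path #7: 5→9→6 push 4 @ unit cost 25 (adds 100)
total cost = 1343

Minimum cost for 79 units: 1343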